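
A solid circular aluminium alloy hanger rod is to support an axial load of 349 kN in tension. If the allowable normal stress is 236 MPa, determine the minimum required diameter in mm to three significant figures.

Required area A ≥ P/σ_allow = 349000/236 = 1479 mm².
For a solid circular section, d ≥ √(4A/π) = 43.39 mm.

43.4 mm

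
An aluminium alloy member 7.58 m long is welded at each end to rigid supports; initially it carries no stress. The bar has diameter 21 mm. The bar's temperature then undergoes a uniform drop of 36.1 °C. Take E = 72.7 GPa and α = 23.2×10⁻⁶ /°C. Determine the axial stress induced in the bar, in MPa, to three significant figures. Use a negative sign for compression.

Free thermal expansion αLΔT = 23.2e-6 · 7580 · -36.1 = -6.348 mm.
The walls impose strain ε = −(-6.348)/7580 = 8.3752e-04; σ = Eε = 72700 · 8.3752e-04 = 60.89 MPa.

60.9 MPa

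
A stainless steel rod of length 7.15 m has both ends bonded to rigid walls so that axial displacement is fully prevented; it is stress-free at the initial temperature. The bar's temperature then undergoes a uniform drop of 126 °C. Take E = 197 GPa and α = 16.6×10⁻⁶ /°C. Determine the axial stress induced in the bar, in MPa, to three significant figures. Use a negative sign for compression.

Free thermal expansion αLΔT = 16.6e-6 · 7150 · -126 = -14.95 mm.
The walls impose strain ε = −(-14.95)/7150 = 2.0916e-03; σ = Eε = 197000 · 2.0916e-03 = 412 MPa.

412 MPa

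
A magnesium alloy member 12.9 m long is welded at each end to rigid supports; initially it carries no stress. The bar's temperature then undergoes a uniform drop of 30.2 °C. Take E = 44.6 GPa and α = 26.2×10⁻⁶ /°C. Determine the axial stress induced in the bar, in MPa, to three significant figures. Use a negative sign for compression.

35.3 MPa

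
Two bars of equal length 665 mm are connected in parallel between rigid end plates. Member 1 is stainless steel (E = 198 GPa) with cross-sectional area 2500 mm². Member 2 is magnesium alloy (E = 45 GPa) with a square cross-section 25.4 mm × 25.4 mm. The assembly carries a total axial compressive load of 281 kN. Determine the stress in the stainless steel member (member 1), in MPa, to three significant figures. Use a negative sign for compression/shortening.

A_2 = 645.2 mm².
Equal strain + equilibrium ⇒ each member carries load in proportion to AE: A₁E₁ = 495000000 N, A₂E₂ = 29030000 N, ΣAE = 524000000 N.
σ₁ = P·E₁/ΣAE = -281000·198000/524000000 = -106.2 MPa.

-106 MPa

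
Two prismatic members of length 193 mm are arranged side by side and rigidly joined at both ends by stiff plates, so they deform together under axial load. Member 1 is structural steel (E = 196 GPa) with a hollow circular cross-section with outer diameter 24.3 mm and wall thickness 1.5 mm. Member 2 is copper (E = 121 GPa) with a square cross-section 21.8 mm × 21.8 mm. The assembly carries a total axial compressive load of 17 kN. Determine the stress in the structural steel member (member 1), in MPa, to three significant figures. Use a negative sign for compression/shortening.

-42.4 MPa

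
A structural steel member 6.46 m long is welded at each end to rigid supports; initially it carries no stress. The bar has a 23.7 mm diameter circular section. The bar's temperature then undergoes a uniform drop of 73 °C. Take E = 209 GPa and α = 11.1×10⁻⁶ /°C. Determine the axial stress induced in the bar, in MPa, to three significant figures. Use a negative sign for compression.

169 MPa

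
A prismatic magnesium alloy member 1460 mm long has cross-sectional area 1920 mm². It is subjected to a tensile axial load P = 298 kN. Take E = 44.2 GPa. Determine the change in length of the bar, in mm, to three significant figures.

5.13 mm

δ_mech = NL/(AE) = 298000·1460/(1920·44200) = 5.127 mm.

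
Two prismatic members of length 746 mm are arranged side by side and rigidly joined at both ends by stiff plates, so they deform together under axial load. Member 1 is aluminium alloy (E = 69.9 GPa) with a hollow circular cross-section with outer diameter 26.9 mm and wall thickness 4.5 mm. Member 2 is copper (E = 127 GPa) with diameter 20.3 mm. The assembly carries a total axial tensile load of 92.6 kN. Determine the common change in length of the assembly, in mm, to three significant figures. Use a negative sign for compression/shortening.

1.09 mm

A_1 = 316.7 mm².
A_2 = 323.7 mm².
Equal strain + equilibrium ⇒ each member carries load in proportion to AE: A₁E₁ = 22140000 N, A₂E₂ = 41100000 N, ΣAE = 63240000 N.
δ = PL/ΣAE = 92600·746/63240000 = 1.092 mm.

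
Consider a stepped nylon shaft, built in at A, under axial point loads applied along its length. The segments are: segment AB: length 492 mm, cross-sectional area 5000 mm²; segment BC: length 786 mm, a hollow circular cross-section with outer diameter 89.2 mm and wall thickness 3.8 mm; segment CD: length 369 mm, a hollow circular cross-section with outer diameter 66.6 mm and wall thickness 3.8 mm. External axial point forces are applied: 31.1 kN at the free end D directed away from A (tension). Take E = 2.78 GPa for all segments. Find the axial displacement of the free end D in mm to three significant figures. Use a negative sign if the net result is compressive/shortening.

15.2 mm

Internal axial forces (sectioning from the free end, tension +): N_CD = 31.1 kN, N_BC = 31.1 kN, N_AB = 31.1 kN.
A_BC = 1020 mm².
A_CD = 749.7 mm².
δ_AB = 31100·492/(5000·2780) = 1.101 mm
δ_BC = 31100·786/(1020·2780) = 8.625 mm
δ_CD = 31100·369/(749.7·2780) = 5.506 mm
δ = Σδ_i = 15.23 mm.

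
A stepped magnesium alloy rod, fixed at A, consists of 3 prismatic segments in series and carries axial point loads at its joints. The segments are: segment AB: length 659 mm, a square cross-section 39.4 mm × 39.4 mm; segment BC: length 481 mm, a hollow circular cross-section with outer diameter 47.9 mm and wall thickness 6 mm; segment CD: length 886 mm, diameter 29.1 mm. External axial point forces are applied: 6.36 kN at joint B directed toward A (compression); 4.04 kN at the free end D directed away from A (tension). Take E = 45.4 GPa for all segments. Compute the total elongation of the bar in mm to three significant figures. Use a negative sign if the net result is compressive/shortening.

0.151 mm

Internal axial forces (sectioning from the free end, tension +): N_CD = 4.04 kN, N_BC = 4.04 kN, N_AB = -2.32 kN.
A_AB = 1552 mm².
A_BC = 789.8 mm².
A_CD = 665.1 mm².
δ_AB = -2320·659/(1552·45400) = -0.02169 mm
δ_BC = 4040·481/(789.8·45400) = 0.05419 mm
δ_CD = 4040·886/(665.1·45400) = 0.1185 mm
δ = Σδ_i = 0.151 mm.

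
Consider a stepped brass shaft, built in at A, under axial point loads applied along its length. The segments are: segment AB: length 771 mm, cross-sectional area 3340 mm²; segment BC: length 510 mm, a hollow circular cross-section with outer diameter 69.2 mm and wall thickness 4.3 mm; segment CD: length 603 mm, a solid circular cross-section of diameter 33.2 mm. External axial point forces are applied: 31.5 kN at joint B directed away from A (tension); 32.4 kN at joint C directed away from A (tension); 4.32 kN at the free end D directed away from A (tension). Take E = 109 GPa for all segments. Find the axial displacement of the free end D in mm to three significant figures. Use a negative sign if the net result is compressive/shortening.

Internal axial forces (sectioning from the free end, tension +): N_CD = 4.32 kN, N_BC = 36.72 kN, N_AB = 68.22 kN.
A_BC = 876.7 mm².
A_CD = 865.7 mm².
δ_AB = 68220·771/(3340·109000) = 0.1445 mm
δ_BC = 36720·510/(876.7·109000) = 0.196 mm
δ_CD = 4320·603/(865.7·109000) = 0.02761 mm
δ = Σδ_i = 0.368 mm.

0.368 mm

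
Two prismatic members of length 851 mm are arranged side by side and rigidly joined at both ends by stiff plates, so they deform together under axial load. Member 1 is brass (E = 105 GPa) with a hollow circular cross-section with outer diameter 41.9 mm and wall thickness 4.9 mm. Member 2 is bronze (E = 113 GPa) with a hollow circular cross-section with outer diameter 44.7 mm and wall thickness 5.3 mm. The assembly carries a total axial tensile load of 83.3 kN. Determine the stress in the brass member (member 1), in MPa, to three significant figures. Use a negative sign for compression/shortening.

A_1 = 569.6 mm².
A_2 = 656 mm².
Equal strain + equilibrium ⇒ each member carries load in proportion to AE: A₁E₁ = 59800000 N, A₂E₂ = 74130000 N, ΣAE = 133900000 N.
σ₁ = P·E₁/ΣAE = 83300·105000/133900000 = 65.3 MPa.

65.3 MPa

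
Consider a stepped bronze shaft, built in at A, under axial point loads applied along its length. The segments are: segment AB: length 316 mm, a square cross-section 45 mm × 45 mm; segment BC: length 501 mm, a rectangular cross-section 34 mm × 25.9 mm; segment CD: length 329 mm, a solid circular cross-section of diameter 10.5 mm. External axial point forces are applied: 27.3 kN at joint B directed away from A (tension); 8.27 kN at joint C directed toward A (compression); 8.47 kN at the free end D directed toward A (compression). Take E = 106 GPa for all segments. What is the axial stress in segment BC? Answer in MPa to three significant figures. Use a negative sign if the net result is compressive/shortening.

Internal axial forces (sectioning from the free end, tension +): N_CD = -8.47 kN, N_BC = -16.74 kN, N_AB = 10.56 kN.
A_BC = 880.6 mm².
σ_BC = N_BC/A_BC = -16740/880.6 = -19.01 MPa.

-19.0 MPa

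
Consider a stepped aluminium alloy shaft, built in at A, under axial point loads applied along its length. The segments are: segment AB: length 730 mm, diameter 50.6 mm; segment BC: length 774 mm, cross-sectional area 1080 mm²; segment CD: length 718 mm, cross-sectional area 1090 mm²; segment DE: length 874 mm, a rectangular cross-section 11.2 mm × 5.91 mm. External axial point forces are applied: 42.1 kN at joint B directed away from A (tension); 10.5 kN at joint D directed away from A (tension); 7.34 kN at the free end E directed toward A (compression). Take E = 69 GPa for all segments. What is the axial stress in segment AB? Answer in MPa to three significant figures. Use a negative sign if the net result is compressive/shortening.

22.5 MPa

Internal axial forces (sectioning from the free end, tension +): N_DE = -7.34 kN, N_CD = 3.16 kN, N_BC = 3.16 kN, N_AB = 45.26 kN.
A_AB = 2011 mm².
σ_AB = N_AB/A_AB = 45260/2011 = 22.51 MPa.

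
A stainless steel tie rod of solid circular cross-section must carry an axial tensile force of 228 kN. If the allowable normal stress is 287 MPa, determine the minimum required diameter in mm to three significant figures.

31.8 mm

Required area A ≥ P/σ_allow = 228000/287 = 794.4 mm².
For a solid circular section, d ≥ √(4A/π) = 31.8 mm.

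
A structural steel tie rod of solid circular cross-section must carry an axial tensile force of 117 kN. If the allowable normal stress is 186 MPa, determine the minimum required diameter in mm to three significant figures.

28.3 mm

Required area A ≥ P/σ_allow = 117000/186 = 629 mm².
For a solid circular section, d ≥ √(4A/π) = 28.3 mm.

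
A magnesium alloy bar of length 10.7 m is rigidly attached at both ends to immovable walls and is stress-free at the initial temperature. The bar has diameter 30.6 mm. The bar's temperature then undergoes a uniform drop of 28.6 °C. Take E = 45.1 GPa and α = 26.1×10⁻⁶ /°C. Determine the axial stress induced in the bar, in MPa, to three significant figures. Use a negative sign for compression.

33.7 MPa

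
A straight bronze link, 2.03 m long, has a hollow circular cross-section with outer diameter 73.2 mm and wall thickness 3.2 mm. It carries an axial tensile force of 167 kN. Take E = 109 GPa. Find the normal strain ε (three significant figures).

0.00218

A = 703.7 mm².
σ = N/A = 237.3 MPa; ε = σ/E = 237.3/109000 = 2.177e-03.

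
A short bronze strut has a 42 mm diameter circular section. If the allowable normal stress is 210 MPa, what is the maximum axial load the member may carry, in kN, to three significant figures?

291 kN

A = 1385 mm².
P_max = σ_allow · A = 210 · 1385 = 290900 N = 290.9 kN.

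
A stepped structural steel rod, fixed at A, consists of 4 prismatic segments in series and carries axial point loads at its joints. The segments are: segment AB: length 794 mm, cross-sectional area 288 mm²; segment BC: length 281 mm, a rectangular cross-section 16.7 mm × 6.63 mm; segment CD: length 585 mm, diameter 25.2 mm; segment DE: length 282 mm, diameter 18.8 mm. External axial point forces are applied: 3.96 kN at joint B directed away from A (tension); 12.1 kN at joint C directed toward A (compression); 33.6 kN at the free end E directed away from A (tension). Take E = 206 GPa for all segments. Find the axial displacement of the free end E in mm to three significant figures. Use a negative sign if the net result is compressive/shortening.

Internal axial forces (sectioning from the free end, tension +): N_DE = 33.6 kN, N_CD = 33.6 kN, N_BC = 21.5 kN, N_AB = 25.46 kN.
A_BC = 110.7 mm².
A_CD = 498.8 mm².
A_DE = 277.6 mm².
δ_AB = 25460·794/(288·206000) = 0.3407 mm
δ_BC = 21500·281/(110.7·206000) = 0.2649 mm
δ_CD = 33600·585/(498.8·206000) = 0.1913 mm
δ_DE = 33600·282/(277.6·206000) = 0.1657 mm
δ = Σδ_i = 0.9626 mm.

0.963 mm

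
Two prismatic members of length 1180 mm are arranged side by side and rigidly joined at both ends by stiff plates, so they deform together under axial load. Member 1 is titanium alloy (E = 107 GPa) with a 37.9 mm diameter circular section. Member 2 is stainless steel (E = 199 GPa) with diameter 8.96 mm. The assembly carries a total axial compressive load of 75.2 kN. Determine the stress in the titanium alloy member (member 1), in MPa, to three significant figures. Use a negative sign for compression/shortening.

-60.4 MPa

A_1 = 1128 mm².
A_2 = 63.05 mm².
Equal strain + equilibrium ⇒ each member carries load in proportion to AE: A₁E₁ = 120700000 N, A₂E₂ = 12550000 N, ΣAE = 133300000 N.
σ₁ = P·E₁/ΣAE = -75200·107000/133300000 = -60.38 MPa.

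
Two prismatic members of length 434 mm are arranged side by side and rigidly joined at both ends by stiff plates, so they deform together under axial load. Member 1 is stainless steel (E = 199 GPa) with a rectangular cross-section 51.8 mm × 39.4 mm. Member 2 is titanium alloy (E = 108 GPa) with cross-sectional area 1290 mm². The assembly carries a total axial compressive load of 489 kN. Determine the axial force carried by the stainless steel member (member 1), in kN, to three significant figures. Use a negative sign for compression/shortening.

A_1 = 2041 mm².
Equal strain + equilibrium ⇒ each member carries load in proportion to AE: A₁E₁ = 406100000 N, A₂E₂ = 139300000 N, ΣAE = 545500000 N.
F₁ = P·A₁E₁/ΣAE = -489000·406100000/545500000 = -364100 N.

-364 kN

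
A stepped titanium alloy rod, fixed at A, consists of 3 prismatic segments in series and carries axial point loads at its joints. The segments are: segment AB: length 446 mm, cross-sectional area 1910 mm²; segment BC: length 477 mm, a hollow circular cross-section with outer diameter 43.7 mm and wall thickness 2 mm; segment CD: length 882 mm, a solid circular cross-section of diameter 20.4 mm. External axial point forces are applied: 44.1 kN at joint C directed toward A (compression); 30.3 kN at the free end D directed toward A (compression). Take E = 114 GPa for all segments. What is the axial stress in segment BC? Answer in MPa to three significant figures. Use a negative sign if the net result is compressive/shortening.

-284 MPa

Internal axial forces (sectioning from the free end, tension +): N_CD = -30.3 kN, N_BC = -74.4 kN, N_AB = -74.4 kN.
A_BC = 262 mm².
σ_BC = N_BC/A_BC = -74400/262 = -284 MPa.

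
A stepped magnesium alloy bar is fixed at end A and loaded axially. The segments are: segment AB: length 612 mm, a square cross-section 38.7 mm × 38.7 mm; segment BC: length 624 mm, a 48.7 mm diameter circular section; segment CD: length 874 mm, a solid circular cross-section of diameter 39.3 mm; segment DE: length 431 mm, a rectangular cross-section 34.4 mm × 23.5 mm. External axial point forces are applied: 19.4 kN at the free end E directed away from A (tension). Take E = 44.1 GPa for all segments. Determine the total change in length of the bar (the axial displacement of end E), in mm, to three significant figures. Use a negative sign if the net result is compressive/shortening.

Internal axial forces (sectioning from the free end, tension +): N_DE = 19.4 kN, N_CD = 19.4 kN, N_BC = 19.4 kN, N_AB = 19.4 kN.
A_AB = 1498 mm².
A_BC = 1863 mm².
A_CD = 1213 mm².
A_DE = 808.4 mm².
δ_AB = 19400·612/(1498·44100) = 0.1798 mm
δ_BC = 19400·624/(1863·44100) = 0.1474 mm
δ_CD = 19400·874/(1213·44100) = 0.317 mm
δ_DE = 19400·431/(808.4·44100) = 0.2345 mm
δ = Σδ_i = 0.8786 mm.

0.879 mm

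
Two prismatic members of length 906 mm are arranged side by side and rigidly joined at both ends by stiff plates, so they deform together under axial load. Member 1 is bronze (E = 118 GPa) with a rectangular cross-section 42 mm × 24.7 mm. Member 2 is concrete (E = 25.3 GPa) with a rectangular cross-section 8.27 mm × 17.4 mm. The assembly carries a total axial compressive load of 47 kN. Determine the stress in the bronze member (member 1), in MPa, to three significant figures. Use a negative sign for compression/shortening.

A_1 = 1037 mm².
A_2 = 143.9 mm².
Equal strain + equilibrium ⇒ each member carries load in proportion to AE: A₁E₁ = 122400000 N, A₂E₂ = 3641000 N, ΣAE = 126100000 N.
σ₁ = P·E₁/ΣAE = -47000·118000/126100000 = -44 MPa.

-44.0 MPa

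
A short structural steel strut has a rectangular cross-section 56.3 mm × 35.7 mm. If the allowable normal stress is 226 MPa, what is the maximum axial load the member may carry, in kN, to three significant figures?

454 kN

A = 2010 mm².
P_max = σ_allow · A = 226 · 2010 = 454200 N = 454.2 kN.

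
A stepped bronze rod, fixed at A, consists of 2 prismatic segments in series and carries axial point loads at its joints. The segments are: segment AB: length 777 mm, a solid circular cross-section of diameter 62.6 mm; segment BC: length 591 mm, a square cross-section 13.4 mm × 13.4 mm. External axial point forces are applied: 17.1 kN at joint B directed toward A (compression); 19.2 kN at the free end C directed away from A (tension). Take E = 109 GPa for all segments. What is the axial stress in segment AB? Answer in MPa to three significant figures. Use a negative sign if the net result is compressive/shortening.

0.682 MPa

Internal axial forces (sectioning from the free end, tension +): N_BC = 19.2 kN, N_AB = 2.1 kN.
A_AB = 3078 mm².
σ_AB = N_AB/A_AB = 2100/3078 = 0.6823 MPa.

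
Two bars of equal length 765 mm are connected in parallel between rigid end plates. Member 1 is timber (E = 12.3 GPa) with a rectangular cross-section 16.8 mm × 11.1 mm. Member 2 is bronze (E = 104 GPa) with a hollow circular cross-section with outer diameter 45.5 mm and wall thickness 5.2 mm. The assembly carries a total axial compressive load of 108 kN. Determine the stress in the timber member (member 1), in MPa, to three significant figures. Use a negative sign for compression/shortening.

A_1 = 186.5 mm².
A_2 = 658.4 mm².
Equal strain + equilibrium ⇒ each member carries load in proportion to AE: A₁E₁ = 2294000 N, A₂E₂ = 68470000 N, ΣAE = 70760000 N.
σ₁ = P·E₁/ΣAE = -108000·12300/70760000 = -18.77 MPa.

-18.8 MPa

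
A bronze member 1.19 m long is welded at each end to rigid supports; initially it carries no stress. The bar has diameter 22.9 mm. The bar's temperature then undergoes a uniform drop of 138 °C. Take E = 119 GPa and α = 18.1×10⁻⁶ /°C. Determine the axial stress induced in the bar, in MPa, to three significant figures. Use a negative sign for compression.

297 MPa

Free thermal expansion αLΔT = 18.1e-6 · 1190 · -138 = -2.972 mm.
The walls impose strain ε = −(-2.972)/1190 = 2.4978e-03; σ = Eε = 119000 · 2.4978e-03 = 297.2 MPa.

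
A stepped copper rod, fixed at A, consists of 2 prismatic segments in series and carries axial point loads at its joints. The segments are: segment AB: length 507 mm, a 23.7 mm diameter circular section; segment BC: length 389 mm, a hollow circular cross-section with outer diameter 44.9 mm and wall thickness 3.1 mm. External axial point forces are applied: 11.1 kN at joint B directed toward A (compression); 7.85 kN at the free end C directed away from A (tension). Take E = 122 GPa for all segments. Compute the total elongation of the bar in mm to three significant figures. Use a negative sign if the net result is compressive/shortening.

Internal axial forces (sectioning from the free end, tension +): N_BC = 7.85 kN, N_AB = -3.25 kN.
A_AB = 441.2 mm².
A_BC = 407.1 mm².
δ_AB = -3250·507/(441.2·122000) = -0.03062 mm
δ_BC = 7850·389/(407.1·122000) = 0.06149 mm
δ = Σδ_i = 0.03087 mm.

0.0309 mm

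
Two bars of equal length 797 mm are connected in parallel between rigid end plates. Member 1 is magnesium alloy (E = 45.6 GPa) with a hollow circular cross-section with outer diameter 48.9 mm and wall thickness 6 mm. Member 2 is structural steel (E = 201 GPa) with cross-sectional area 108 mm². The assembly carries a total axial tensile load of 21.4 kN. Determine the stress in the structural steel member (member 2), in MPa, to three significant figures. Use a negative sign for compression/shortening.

73.4 MPa

A_1 = 808.6 mm².
Equal strain + equilibrium ⇒ each member carries load in proportion to AE: A₁E₁ = 36870000 N, A₂E₂ = 21710000 N, ΣAE = 58580000 N.
σ₂ = P·E₂/ΣAE = 21400·201000/58580000 = 73.42 MPa.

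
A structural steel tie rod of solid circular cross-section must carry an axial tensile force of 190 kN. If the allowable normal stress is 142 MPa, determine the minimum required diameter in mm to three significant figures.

41.3 mm

Required area A ≥ P/σ_allow = 190000/142 = 1338 mm².
For a solid circular section, d ≥ √(4A/π) = 41.28 mm.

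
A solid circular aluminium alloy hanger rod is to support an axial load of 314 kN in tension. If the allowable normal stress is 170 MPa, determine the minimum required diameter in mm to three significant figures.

48.5 mm

Required area A ≥ P/σ_allow = 314000/170 = 1847 mm².
For a solid circular section, d ≥ √(4A/π) = 48.49 mm.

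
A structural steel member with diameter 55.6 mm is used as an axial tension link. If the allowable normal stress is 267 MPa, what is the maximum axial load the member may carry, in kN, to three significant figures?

648 kN

A = 2428 mm².
P_max = σ_allow · A = 267 · 2428 = 648300 N = 648.3 kN.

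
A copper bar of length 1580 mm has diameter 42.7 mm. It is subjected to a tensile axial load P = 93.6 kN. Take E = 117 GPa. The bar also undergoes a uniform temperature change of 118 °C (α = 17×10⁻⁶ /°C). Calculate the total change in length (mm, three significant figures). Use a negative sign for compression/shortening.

A = 1432 mm².
δ_mech = NL/(AE) = 93600·1580/(1432·117000) = 0.8827 mm.
δ_thermal = αLΔT = 17e-6·1580·118 = 3.169 mm.
δ = δ_mech + δ_thermal = 4.052 mm.

4.05 mm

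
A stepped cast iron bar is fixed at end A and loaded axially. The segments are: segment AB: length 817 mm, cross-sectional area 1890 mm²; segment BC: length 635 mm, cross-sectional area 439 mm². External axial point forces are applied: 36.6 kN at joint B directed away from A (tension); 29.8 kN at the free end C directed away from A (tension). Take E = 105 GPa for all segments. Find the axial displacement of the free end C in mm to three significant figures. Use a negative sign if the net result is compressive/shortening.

0.684 mm

Internal axial forces (sectioning from the free end, tension +): N_BC = 29.8 kN, N_AB = 66.4 kN.
δ_AB = 66400·817/(1890·105000) = 0.2734 mm
δ_BC = 29800·635/(439·105000) = 0.4105 mm
δ = Σδ_i = 0.6839 mm.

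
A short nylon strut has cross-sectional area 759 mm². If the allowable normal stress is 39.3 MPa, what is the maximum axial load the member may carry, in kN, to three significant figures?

29.8 kN

P_max = σ_allow · A = 39.3 · 759 = 29830 N = 29.83 kN.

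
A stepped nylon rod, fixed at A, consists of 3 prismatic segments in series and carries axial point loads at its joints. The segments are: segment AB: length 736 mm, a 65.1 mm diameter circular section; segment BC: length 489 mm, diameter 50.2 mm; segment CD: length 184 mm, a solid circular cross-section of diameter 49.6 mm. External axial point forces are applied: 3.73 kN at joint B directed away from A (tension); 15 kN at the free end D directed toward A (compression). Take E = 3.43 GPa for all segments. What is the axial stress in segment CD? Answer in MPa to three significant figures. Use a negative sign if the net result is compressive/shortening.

Internal axial forces (sectioning from the free end, tension +): N_CD = -15 kN, N_BC = -15 kN, N_AB = -11.27 kN.
A_CD = 1932 mm².
σ_CD = N_CD/A_CD = -15000/1932 = -7.763 MPa.

-7.76 MPa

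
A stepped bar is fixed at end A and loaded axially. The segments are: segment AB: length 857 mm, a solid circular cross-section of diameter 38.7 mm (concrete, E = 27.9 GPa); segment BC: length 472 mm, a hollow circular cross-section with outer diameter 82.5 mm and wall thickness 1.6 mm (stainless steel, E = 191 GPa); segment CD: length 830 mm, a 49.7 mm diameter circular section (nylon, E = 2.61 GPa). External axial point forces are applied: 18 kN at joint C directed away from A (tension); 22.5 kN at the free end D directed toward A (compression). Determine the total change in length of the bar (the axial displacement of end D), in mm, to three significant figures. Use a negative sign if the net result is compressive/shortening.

Internal axial forces (sectioning from the free end, tension +): N_CD = -22.5 kN, N_BC = -4.5 kN, N_AB = -4.5 kN.
A_AB = 1176 mm².
A_BC = 406.6 mm².
A_CD = 1940 mm².
δ_AB = -4500·857/(1176·27900) = -0.1175 mm
δ_BC = -4500·472/(406.6·191000) = -0.02735 mm
δ_CD = -22500·830/(1940·2610) = -3.688 mm
δ = Σδ_i = -3.833 mm.

-3.83 mm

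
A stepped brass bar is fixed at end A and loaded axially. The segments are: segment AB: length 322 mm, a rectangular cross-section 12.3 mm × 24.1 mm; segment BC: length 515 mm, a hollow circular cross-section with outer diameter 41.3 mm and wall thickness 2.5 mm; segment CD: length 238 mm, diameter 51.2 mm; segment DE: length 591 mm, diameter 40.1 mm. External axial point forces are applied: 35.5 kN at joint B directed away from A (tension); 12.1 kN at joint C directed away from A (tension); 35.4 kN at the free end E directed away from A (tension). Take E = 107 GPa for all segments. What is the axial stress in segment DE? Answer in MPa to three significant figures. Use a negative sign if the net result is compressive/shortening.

28.0 MPa

Internal axial forces (sectioning from the free end, tension +): N_DE = 35.4 kN, N_CD = 35.4 kN, N_BC = 47.5 kN, N_AB = 83 kN.
A_DE = 1263 mm².
σ_DE = N_DE/A_DE = 35400/1263 = 28.03 MPa.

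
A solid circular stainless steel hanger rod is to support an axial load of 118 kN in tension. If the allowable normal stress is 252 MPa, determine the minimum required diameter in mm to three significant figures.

Required area A ≥ P/σ_allow = 118000/252 = 468.3 mm².
For a solid circular section, d ≥ √(4A/π) = 24.42 mm.

24.4 mm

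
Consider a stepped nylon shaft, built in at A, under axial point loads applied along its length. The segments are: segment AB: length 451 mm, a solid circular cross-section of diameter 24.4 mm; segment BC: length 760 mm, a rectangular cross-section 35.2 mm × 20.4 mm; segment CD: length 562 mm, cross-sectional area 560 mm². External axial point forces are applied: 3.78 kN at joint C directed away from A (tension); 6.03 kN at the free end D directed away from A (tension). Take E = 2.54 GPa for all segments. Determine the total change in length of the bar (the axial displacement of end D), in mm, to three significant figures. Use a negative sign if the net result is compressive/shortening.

10.2 mm

Internal axial forces (sectioning from the free end, tension +): N_CD = 6.03 kN, N_BC = 9.81 kN, N_AB = 9.81 kN.
A_AB = 467.6 mm².
A_BC = 718.1 mm².
δ_AB = 9810·451/(467.6·2540) = 3.725 mm
δ_BC = 9810·760/(718.1·2540) = 4.088 mm
δ_CD = 6030·562/(560·2540) = 2.382 mm
δ = Σδ_i = 10.2 mm.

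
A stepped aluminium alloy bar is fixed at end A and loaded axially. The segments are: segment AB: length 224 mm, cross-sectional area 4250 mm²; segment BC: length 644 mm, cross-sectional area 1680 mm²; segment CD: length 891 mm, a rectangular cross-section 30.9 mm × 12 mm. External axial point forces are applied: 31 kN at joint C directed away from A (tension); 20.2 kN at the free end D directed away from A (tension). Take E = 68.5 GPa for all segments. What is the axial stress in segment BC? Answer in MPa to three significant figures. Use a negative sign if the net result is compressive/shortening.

30.5 MPa

Internal axial forces (sectioning from the free end, tension +): N_CD = 20.2 kN, N_BC = 51.2 kN, N_AB = 51.2 kN.
σ_BC = N_BC/A_BC = 51200/1680 = 30.48 MPa.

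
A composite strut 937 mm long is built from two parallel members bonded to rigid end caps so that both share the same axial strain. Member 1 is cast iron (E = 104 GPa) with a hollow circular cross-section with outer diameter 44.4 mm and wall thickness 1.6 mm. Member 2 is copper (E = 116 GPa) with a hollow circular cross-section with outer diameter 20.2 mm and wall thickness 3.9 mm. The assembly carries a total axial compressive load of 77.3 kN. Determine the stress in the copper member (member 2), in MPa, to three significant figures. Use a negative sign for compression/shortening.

A_1 = 215.1 mm².
A_2 = 199.7 mm².
Equal strain + equilibrium ⇒ each member carries load in proportion to AE: A₁E₁ = 22370000 N, A₂E₂ = 23170000 N, ΣAE = 45540000 N.
σ₂ = P·E₂/ΣAE = -77300·116000/45540000 = -196.9 MPa.

-197 MPa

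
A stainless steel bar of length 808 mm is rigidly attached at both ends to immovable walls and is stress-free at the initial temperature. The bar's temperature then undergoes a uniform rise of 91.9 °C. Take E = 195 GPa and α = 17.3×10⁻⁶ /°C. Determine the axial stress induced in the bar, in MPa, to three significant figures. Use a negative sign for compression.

Free thermal expansion αLΔT = 17.3e-6 · 808 · 91.9 = 1.285 mm.
The walls impose strain ε = −(1.285)/808 = -1.5899e-03; σ = Eε = 195000 · -1.5899e-03 = -310 MPa.

-310 MPa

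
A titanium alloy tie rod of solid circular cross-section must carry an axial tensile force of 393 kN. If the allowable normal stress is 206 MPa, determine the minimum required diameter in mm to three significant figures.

Required area A ≥ P/σ_allow = 393000/206 = 1908 mm².
For a solid circular section, d ≥ √(4A/π) = 49.29 mm.

49.3 mm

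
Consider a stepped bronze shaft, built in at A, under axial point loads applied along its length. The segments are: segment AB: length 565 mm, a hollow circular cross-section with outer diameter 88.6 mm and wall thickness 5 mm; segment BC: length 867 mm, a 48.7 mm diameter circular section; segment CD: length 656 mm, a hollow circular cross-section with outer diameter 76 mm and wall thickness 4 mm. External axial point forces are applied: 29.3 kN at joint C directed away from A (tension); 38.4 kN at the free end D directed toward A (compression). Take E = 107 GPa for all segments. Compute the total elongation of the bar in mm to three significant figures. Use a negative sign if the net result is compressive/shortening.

Internal axial forces (sectioning from the free end, tension +): N_CD = -38.4 kN, N_BC = -9.1 kN, N_AB = -9.1 kN.
A_AB = 1313 mm².
A_BC = 1863 mm².
A_CD = 904.8 mm².
δ_AB = -9100·565/(1313·107000) = -0.03659 mm
δ_BC = -9100·867/(1863·107000) = -0.03958 mm
δ_CD = -38400·656/(904.8·107000) = -0.2602 mm
δ = Σδ_i = -0.3364 mm.

-0.336 mm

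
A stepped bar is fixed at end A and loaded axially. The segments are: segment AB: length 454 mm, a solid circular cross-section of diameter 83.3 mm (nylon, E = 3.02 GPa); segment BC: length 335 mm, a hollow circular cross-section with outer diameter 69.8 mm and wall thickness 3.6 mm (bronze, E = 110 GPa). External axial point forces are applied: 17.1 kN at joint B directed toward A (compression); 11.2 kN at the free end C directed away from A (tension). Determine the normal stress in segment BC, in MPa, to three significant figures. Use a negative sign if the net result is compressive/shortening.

Internal axial forces (sectioning from the free end, tension +): N_BC = 11.2 kN, N_AB = -5.9 kN.
A_BC = 748.7 mm².
σ_BC = N_BC/A_BC = 11200/748.7 = 14.96 MPa.

15.0 MPa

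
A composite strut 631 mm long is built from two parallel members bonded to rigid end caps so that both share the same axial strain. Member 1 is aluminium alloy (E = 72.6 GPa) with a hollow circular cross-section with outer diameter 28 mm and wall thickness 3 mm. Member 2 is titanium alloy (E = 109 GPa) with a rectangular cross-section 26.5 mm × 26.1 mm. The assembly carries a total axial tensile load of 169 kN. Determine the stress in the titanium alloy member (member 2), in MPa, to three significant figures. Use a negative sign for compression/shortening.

A_1 = 235.6 mm².
A_2 = 691.7 mm².
Equal strain + equilibrium ⇒ each member carries load in proportion to AE: A₁E₁ = 17110000 N, A₂E₂ = 75390000 N, ΣAE = 92500000 N.
σ₂ = P·E₂/ΣAE = 169000·109000/92500000 = 199.2 MPa.

199 MPa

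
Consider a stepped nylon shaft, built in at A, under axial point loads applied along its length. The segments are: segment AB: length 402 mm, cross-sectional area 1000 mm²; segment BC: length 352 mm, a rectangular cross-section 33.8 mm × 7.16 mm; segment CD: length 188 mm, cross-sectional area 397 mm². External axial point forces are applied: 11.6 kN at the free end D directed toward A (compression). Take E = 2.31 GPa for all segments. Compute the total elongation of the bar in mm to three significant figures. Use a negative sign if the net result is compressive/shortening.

Internal axial forces (sectioning from the free end, tension +): N_CD = -11.6 kN, N_BC = -11.6 kN, N_AB = -11.6 kN.
A_BC = 242 mm².
δ_AB = -11600·402/(1000·2310) = -2.019 mm
δ_BC = -11600·352/(242·2310) = -7.304 mm
δ_CD = -11600·188/(397·2310) = -2.378 mm
δ = Σδ_i = -11.7 mm.

-11.7 mm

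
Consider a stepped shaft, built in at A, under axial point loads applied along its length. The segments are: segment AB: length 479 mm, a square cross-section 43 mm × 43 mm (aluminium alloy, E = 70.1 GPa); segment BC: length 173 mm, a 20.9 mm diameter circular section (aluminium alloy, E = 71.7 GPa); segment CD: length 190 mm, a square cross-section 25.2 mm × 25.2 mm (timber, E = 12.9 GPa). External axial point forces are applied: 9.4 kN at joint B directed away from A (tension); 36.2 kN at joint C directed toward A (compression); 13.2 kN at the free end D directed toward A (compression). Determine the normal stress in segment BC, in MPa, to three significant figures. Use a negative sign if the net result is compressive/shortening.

-144 MPa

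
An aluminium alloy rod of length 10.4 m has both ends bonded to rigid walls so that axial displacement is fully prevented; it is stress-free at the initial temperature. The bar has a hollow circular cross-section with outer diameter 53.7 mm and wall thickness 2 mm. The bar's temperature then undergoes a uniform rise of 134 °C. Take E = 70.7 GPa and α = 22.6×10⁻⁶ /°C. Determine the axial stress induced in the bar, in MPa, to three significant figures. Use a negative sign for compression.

-214 MPa

Free thermal expansion αLΔT = 22.6e-6 · 10400 · 134 = 31.5 mm.
The walls impose strain ε = −(31.5)/10400 = -3.0284e-03; σ = Eε = 70700 · -3.0284e-03 = -214.1 MPa.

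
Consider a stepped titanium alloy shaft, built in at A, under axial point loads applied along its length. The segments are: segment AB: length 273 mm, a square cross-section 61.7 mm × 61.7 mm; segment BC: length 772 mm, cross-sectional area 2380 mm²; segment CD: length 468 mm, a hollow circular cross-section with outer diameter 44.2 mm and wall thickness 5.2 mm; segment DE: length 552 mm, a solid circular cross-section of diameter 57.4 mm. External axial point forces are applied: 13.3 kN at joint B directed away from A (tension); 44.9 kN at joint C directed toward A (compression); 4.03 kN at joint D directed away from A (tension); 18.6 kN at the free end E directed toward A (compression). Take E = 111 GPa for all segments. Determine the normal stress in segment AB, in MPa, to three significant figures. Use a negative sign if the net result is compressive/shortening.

Internal axial forces (sectioning from the free end, tension +): N_DE = -18.6 kN, N_CD = -14.57 kN, N_BC = -59.47 kN, N_AB = -46.17 kN.
A_AB = 3807 mm².
σ_AB = N_AB/A_AB = -46170/3807 = -12.13 MPa.

-12.1 MPa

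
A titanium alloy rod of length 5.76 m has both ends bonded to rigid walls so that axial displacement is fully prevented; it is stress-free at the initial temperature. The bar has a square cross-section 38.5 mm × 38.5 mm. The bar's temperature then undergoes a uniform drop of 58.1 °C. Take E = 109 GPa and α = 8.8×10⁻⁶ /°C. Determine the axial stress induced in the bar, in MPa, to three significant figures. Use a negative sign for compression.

55.7 MPa

Free thermal expansion αLΔT = 8.8e-6 · 5760 · -58.1 = -2.945 mm.
The walls impose strain ε = −(-2.945)/5760 = 5.1128e-04; σ = Eε = 109000 · 5.1128e-04 = 55.73 MPa.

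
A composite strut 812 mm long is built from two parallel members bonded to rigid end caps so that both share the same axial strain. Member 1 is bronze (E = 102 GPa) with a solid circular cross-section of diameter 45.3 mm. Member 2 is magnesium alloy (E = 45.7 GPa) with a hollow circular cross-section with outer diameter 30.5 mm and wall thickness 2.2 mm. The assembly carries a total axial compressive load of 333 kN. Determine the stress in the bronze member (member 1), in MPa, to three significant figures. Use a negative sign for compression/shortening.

-196 MPa

A_1 = 1612 mm².
A_2 = 195.6 mm².
Equal strain + equilibrium ⇒ each member carries load in proportion to AE: A₁E₁ = 164400000 N, A₂E₂ = 8939000 N, ΣAE = 173300000 N.
σ₁ = P·E₁/ΣAE = -333000·102000/173300000 = -196 MPa.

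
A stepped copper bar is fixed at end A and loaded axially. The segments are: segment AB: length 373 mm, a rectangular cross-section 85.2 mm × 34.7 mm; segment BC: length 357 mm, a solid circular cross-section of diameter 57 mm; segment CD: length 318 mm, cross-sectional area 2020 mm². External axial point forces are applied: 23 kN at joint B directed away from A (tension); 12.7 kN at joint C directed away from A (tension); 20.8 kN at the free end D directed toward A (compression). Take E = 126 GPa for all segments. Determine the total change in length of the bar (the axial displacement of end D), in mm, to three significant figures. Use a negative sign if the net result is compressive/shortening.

-0.0201 mm

Internal axial forces (sectioning from the free end, tension +): N_CD = -20.8 kN, N_BC = -8.1 kN, N_AB = 14.9 kN.
A_AB = 2956 mm².
A_BC = 2552 mm².
δ_AB = 14900·373/(2956·126000) = 0.01492 mm
δ_BC = -8100·357/(2552·126000) = -0.008994 mm
δ_CD = -20800·318/(2020·126000) = -0.02599 mm
δ = Σδ_i = -0.02006 mm.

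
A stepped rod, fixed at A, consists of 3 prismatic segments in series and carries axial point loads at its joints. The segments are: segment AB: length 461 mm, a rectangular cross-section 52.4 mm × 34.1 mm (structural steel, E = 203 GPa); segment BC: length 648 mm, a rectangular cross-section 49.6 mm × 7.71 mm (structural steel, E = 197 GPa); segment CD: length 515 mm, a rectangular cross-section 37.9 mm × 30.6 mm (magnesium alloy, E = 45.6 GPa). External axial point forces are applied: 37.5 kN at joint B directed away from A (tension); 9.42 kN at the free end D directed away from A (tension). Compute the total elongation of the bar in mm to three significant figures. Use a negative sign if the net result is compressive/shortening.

0.232 mm

Internal axial forces (sectioning from the free end, tension +): N_CD = 9.42 kN, N_BC = 9.42 kN, N_AB = 46.92 kN.
A_AB = 1787 mm².
A_BC = 382.4 mm².
A_CD = 1160 mm².
δ_AB = 46920·461/(1787·203000) = 0.05963 mm
δ_BC = 9420·648/(382.4·197000) = 0.08103 mm
δ_CD = 9420·515/(1160·45600) = 0.09173 mm
δ = Σδ_i = 0.2324 mm.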